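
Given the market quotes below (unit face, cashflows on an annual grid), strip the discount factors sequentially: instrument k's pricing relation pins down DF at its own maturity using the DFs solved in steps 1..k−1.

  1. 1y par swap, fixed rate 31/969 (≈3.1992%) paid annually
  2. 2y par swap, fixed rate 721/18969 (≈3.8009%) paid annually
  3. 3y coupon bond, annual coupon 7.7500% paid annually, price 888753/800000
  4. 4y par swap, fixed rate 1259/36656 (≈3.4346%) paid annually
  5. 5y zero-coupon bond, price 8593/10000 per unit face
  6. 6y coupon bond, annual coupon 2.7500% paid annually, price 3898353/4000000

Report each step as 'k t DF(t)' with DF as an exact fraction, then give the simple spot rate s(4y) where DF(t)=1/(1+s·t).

1 1 969/1000
2 2 9279/10000
3 3 4473/5000
4 4 8741/10000
5 5 8593/10000
6 6 4137/5000
s(4y) = (1/(8741/10000) − 1)/(4) = 1259/34964 ≈ 3.6008%

step 1 [1y] swap r/1=31/969: DF=(1 − 31/969·(0))/(1+31/969) = 969/1000 ≈ 0.969000
step 2 [2y] swap r/1=721/18969: DF=(1 − 721/18969·(0.969000))/(1+721/18969) = 9279/10000 ≈ 0.927900
step 3 [3y] bond c/1=31/400: DF=(888753/800000 − 31/400·(0.969000+0.927900))/(1+31/400) = 4473/5000 ≈ 0.894600
step 4 [4y] swap r/1=1259/36656: DF=(1 − 1259/36656·(0.969000+0.927900+0.894600))/(1+1259/36656) = 8741/10000 ≈ 0.874100
step 5 [5y] zero: DF = P = 8593/10000 ≈ 0.859300
step 6 [6y] bond c/1=11/400: DF=(3898353/4000000 − 11/400·(0.969000+0.927900+0.894600+0.874100+0.859300))/(1+11/400) = 4137/5000 ≈ 0.827400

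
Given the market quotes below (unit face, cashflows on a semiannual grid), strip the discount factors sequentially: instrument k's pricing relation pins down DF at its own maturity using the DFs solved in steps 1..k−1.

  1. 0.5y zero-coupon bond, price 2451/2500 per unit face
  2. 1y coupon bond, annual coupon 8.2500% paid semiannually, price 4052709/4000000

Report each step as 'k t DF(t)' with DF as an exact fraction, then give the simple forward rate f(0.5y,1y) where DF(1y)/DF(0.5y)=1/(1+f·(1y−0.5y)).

1 1/2 2451/2500
2 1 4671/5000
f(0.5y,1y) = ((2451/2500)/(4671/5000) − 1)/(1/2) = 154/1557 ≈ 9.8908%

step 1 [0.5y] zero: DF = P = 2451/2500 ≈ 0.980400
step 2 [1y] bond c/2=33/800: DF=(4052709/4000000 − 33/800·(0.980400))/(1+33/800) = 4671/5000 ≈ 0.934200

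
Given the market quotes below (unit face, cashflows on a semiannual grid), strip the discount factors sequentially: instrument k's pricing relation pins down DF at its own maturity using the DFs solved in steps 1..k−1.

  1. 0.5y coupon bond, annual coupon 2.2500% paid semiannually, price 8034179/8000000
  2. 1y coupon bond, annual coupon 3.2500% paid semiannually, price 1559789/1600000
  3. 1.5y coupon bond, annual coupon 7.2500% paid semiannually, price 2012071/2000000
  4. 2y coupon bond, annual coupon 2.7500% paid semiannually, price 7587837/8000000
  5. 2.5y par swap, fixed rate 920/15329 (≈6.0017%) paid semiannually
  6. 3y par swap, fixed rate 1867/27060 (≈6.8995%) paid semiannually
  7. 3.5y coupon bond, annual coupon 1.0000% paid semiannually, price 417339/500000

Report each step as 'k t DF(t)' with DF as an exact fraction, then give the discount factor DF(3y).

1 1/2 9931/10000
2 1 4717/5000
3 3/2 9031/10000
4 2 8971/10000
5 5/2 431/500
6 3 8133/10000
7 7/2 2009/2500
DF(3y) = 8133/10000 ≈ 0.813300

step 1 [0.5y] bond c/2=9/800: DF=(8034179/8000000 − 9/800·(0))/(1+9/800) = 9931/10000 ≈ 0.993100
step 2 [1y] bond c/2=13/800: DF=(1559789/1600000 − 13/800·(0.993100))/(1+13/800) = 4717/5000 ≈ 0.943400
step 3 [1.5y] bond c/2=29/800: DF=(2012071/2000000 − 29/800·(0.993100+0.943400))/(1+29/800) = 9031/10000 ≈ 0.903100
step 4 [2y] bond c/2=11/800: DF=(7587837/8000000 − 11/800·(0.993100+0.943400+0.903100))/(1+11/800) = 8971/10000 ≈ 0.897100
step 5 [2.5y] swap r/2=460/15329: DF=(1 − 460/15329·(0.993100+0.943400+0.903100+0.897100))/(1+460/15329) = 431/500 ≈ 0.862000
step 6 [3y] swap r/2=1867/54120: DF=(1 − 1867/54120·(0.993100+0.943400+0.903100+0.897100+0.862000))/(1+1867/54120) = 8133/10000 ≈ 0.813300
step 7 [3.5y] bond c/2=1/200: DF=(417339/500000 − 1/200·(0.993100+0.943400+0.903100+0.897100+0.862000+0.813300))/(1+1/200) = 2009/2500 ≈ 0.803600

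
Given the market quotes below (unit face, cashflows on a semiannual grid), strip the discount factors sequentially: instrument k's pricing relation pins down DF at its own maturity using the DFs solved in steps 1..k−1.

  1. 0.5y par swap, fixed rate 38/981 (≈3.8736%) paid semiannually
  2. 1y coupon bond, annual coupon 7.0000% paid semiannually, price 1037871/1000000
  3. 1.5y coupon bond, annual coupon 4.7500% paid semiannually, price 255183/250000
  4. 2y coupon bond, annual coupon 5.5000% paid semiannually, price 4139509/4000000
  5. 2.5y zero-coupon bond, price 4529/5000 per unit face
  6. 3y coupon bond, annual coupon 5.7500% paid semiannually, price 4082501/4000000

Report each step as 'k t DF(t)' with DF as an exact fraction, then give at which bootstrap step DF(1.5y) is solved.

step 1 [0.5y] swap r/2=19/981: DF=(1 − 19/981·(0))/(1+19/981) = 981/1000 ≈ 0.981000
step 2 [1y] bond c/2=7/200: DF=(1037871/1000000 − 7/200·(0.981000))/(1+7/200) = 606/625 ≈ 0.969600
step 3 [1.5y] bond c/2=19/800: DF=(255183/250000 − 19/800·(0.981000+0.969600))/(1+19/800) = 4759/5000 ≈ 0.951800
step 4 [2y] bond c/2=11/400: DF=(4139509/4000000 − 11/400·(0.981000+0.969600+0.951800))/(1+11/400) = 1859/2000 ≈ 0.929500
step 5 [2.5y] zero: DF = P = 4529/5000 ≈ 0.905800
step 6 [3y] bond c/2=23/800: DF=(4082501/4000000 − 23/800·(0.981000+0.969600+0.951800+0.929500+0.905800))/(1+23/800) = 8597/10000 ≈ 0.859700

1 1/2 981/1000
2 1 606/625
3 3/2 4759/5000
4 2 1859/2000
5 5/2 4529/5000
6 3 8597/10000
DF(1.5y) is solved at step 3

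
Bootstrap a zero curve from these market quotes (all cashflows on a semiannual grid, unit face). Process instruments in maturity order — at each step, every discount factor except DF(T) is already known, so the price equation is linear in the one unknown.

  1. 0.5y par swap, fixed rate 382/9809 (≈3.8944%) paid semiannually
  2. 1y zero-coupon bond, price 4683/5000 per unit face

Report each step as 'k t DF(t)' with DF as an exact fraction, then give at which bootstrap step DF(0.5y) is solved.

step 1 [0.5y] swap r/2=191/9809: DF=(1 − 191/9809·(0))/(1+191/9809) = 9809/10000 ≈ 0.980900
step 2 [1y] zero: DF = P = 4683/5000 ≈ 0.936600

1 1/2 9809/10000
2 1 4683/5000
DF(0.5y) is solved at step 1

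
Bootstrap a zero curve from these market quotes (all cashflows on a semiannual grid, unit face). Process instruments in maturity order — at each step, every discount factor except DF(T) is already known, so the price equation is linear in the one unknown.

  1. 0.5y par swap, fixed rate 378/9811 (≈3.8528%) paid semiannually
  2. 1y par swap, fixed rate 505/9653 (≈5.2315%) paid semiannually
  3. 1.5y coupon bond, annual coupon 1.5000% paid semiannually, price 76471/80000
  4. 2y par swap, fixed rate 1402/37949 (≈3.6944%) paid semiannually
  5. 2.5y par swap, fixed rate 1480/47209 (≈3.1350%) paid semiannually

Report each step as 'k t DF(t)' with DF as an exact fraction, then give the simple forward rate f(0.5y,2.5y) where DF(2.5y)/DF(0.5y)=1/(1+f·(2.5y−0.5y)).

step 1 [0.5y] swap r/2=189/9811: DF=(1 − 189/9811·(0))/(1+189/9811) = 9811/10000 ≈ 0.981100
step 2 [1y] swap r/2=505/19306: DF=(1 − 505/19306·(0.981100))/(1+505/19306) = 1899/2000 ≈ 0.949500
step 3 [1.5y] bond c/2=3/400: DF=(76471/80000 − 3/400·(0.981100+0.949500))/(1+3/400) = 584/625 ≈ 0.934400
step 4 [2y] swap r/2=701/37949: DF=(1 − 701/37949·(0.981100+0.949500+0.934400))/(1+701/37949) = 9299/10000 ≈ 0.929900
step 5 [2.5y] swap r/2=740/47209: DF=(1 − 740/47209·(0.981100+0.949500+0.934400+0.929900))/(1+740/47209) = 463/500 ≈ 0.926000

1 1/2 9811/10000
2 1 1899/2000
3 3/2 584/625
4 2 9299/10000
5 5/2 463/500
f(0.5y,2.5y) = ((9811/10000)/(463/500) − 1)/(2) = 551/18520 ≈ 2.9752%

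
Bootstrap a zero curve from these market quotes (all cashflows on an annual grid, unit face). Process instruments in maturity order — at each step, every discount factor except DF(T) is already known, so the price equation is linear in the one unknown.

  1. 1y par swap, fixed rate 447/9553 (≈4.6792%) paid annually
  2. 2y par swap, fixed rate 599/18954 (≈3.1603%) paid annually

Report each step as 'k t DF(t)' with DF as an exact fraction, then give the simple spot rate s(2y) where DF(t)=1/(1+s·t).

step 1 [1y] swap r/1=447/9553: DF=(1 − 447/9553·(0))/(1+447/9553) = 9553/10000 ≈ 0.955300
step 2 [2y] swap r/1=599/18954: DF=(1 − 599/18954·(0.955300))/(1+599/18954) = 9401/10000 ≈ 0.940100

1 1 9553/10000
2 2 9401/10000
s(2y) = (1/(9401/10000) − 1)/(2) = 599/18802 ≈ 3.1858%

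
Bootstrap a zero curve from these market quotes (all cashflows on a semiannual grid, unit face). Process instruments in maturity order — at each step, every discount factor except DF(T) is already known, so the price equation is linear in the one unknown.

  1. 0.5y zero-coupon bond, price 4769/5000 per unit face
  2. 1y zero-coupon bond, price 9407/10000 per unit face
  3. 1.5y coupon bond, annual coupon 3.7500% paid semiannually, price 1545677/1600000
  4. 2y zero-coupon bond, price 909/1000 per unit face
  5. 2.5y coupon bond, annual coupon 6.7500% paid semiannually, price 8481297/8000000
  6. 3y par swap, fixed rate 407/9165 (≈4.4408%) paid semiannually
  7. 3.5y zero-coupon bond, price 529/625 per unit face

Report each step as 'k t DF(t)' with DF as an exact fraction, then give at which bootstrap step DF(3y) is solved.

step 1 [0.5y] zero: DF = P = 4769/5000 ≈ 0.953800
step 2 [1y] zero: DF = P = 9407/10000 ≈ 0.940700
step 3 [1.5y] bond c/2=3/160: DF=(1545677/1600000 − 3/160·(0.953800+0.940700))/(1+3/160) = 4567/5000 ≈ 0.913400
step 4 [2y] zero: DF = P = 909/1000 ≈ 0.909000
step 5 [2.5y] bond c/2=27/800: DF=(8481297/8000000 − 27/800·(0.953800+0.940700+0.913400+0.909000))/(1+27/800) = 4521/5000 ≈ 0.904200
step 6 [3y] swap r/2=407/18330: DF=(1 − 407/18330·(0.953800+0.940700+0.913400+0.909000+0.904200))/(1+407/18330) = 8779/10000 ≈ 0.877900
step 7 [3.5y] zero: DF = P = 529/625 ≈ 0.846400

1 1/2 4769/5000
2 1 9407/10000
3 3/2 4567/5000
4 2 909/1000
5 5/2 4521/5000
6 3 8779/10000
7 7/2 529/625
DF(3y) is solved at step 6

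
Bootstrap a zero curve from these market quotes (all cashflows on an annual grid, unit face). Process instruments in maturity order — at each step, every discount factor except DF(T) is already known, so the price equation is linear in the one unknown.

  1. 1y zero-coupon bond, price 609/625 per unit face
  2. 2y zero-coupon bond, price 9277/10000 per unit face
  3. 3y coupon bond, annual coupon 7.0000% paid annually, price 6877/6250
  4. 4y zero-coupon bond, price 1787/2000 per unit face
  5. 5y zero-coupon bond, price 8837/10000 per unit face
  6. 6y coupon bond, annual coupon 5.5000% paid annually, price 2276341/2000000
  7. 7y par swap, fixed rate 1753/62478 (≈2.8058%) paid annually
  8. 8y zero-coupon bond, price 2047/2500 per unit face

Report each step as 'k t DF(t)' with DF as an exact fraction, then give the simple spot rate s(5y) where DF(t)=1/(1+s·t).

1 1 609/625
2 2 9277/10000
3 3 9039/10000
4 4 1787/2000
5 5 8837/10000
6 6 8399/10000
7 7 8247/10000
8 8 2047/2500
s(5y) = (1/(8837/10000) − 1)/(5) = 1163/44185 ≈ 2.6321%

step 1 [1y] zero: DF = P = 609/625 ≈ 0.974400
step 2 [2y] zero: DF = P = 9277/10000 ≈ 0.927700
step 3 [3y] bond c/1=7/100: DF=(6877/6250 − 7/100·(0.974400+0.927700))/(1+7/100) = 9039/10000 ≈ 0.903900
step 4 [4y] zero: DF = P = 1787/2000 ≈ 0.893500
step 5 [5y] zero: DF = P = 8837/10000 ≈ 0.883700
step 6 [6y] bond c/1=11/200: DF=(2276341/2000000 − 11/200·(0.974400+0.927700+0.903900+0.893500+0.883700))/(1+11/200) = 8399/10000 ≈ 0.839900
step 7 [7y] swap r/1=1753/62478: DF=(1 − 1753/62478·(0.974400+0.927700+0.903900+0.893500+0.883700+0.839900))/(1+1753/62478) = 8247/10000 ≈ 0.824700
step 8 [8y] zero: DF = P = 2047/2500 ≈ 0.818800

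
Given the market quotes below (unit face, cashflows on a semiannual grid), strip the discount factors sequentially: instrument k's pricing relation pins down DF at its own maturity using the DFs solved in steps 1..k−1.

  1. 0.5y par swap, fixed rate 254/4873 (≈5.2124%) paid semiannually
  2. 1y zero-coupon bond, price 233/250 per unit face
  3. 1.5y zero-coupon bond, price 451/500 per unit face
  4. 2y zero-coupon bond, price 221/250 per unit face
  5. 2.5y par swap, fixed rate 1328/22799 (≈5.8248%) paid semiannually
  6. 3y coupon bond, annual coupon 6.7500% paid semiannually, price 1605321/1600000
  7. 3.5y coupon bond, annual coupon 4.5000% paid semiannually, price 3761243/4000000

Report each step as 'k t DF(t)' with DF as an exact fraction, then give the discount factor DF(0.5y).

1 1/2 4873/5000
2 1 233/250
3 3/2 451/500
4 2 221/250
5 5/2 542/625
6 3 8217/10000
7 7/2 2003/2500
DF(0.5y) = 4873/5000 ≈ 0.974600

step 1 [0.5y] swap r/2=127/4873: DF=(1 − 127/4873·(0))/(1+127/4873) = 4873/5000 ≈ 0.974600
step 2 [1y] zero: DF = P = 233/250 ≈ 0.932000
step 3 [1.5y] zero: DF = P = 451/500 ≈ 0.902000
step 4 [2y] zero: DF = P = 221/250 ≈ 0.884000
step 5 [2.5y] swap r/2=664/22799: DF=(1 − 664/22799·(0.974600+0.932000+0.902000+0.884000))/(1+664/22799) = 542/625 ≈ 0.867200
step 6 [3y] bond c/2=27/800: DF=(1605321/1600000 − 27/800·(0.974600+0.932000+0.902000+0.884000+0.867200))/(1+27/800) = 8217/10000 ≈ 0.821700
step 7 [3.5y] bond c/2=9/400: DF=(3761243/4000000 − 9/400·(0.974600+0.932000+0.902000+0.884000+0.867200+0.821700))/(1+9/400) = 2003/2500 ≈ 0.801200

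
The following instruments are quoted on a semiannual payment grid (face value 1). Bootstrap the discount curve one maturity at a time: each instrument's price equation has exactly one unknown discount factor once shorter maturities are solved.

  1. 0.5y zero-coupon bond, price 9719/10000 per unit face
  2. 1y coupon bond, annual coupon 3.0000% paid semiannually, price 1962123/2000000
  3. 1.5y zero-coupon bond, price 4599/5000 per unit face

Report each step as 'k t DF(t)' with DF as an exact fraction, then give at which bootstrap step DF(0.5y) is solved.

step 1 [0.5y] zero: DF = P = 9719/10000 ≈ 0.971900
step 2 [1y] bond c/2=3/200: DF=(1962123/2000000 − 3/200·(0.971900))/(1+3/200) = 4761/5000 ≈ 0.952200
step 3 [1.5y] zero: DF = P = 4599/5000 ≈ 0.919800

1 1/2 9719/10000
2 1 4761/5000
3 3/2 4599/5000
DF(0.5y) is solved at step 1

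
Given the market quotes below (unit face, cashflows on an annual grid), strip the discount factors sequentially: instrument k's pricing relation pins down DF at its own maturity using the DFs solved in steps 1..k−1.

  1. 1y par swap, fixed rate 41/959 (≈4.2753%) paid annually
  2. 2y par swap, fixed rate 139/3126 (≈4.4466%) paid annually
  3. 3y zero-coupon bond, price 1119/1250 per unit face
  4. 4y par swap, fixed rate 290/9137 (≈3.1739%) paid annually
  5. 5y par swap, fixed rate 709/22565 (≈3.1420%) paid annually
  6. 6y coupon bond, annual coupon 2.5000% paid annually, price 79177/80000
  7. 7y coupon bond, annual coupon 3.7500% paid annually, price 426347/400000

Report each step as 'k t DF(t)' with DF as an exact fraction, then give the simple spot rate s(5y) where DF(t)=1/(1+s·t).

step 1 [1y] swap r/1=41/959: DF=(1 − 41/959·(0))/(1+41/959) = 959/1000 ≈ 0.959000
step 2 [2y] swap r/1=139/3126: DF=(1 − 139/3126·(0.959000))/(1+139/3126) = 4583/5000 ≈ 0.916600
step 3 [3y] zero: DF = P = 1119/1250 ≈ 0.895200
step 4 [4y] swap r/1=290/9137: DF=(1 − 290/9137·(0.959000+0.916600+0.895200))/(1+290/9137) = 221/250 ≈ 0.884000
step 5 [5y] swap r/1=709/22565: DF=(1 − 709/22565·(0.959000+0.916600+0.895200+0.884000))/(1+709/22565) = 4291/5000 ≈ 0.858200
step 6 [6y] bond c/1=1/40: DF=(79177/80000 − 1/40·(0.959000+0.916600+0.895200+0.884000+0.858200))/(1+1/40) = 1711/2000 ≈ 0.855500
step 7 [7y] bond c/1=3/80: DF=(426347/400000 − 3/80·(0.959000+0.916600+0.895200+0.884000+0.858200+0.855500))/(1+3/80) = 8333/10000 ≈ 0.833300

1 1 959/1000
2 2 4583/5000
3 3 1119/1250
4 4 221/250
5 5 4291/5000
6 6 1711/2000
7 7 8333/10000
s(5y) = (1/(4291/5000) − 1)/(5) = 709/21455 ≈ 3.3046%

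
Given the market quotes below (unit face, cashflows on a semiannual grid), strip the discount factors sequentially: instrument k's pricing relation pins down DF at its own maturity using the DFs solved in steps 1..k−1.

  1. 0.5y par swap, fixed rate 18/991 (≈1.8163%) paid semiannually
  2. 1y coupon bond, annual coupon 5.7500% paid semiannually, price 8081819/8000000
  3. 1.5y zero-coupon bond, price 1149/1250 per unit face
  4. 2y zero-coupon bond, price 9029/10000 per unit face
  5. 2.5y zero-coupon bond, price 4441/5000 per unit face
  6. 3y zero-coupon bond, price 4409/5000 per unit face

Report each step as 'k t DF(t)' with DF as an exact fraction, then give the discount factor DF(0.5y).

step 1 [0.5y] swap r/2=9/991: DF=(1 − 9/991·(0))/(1+9/991) = 991/1000 ≈ 0.991000
step 2 [1y] bond c/2=23/800: DF=(8081819/8000000 − 23/800·(0.991000))/(1+23/800) = 9543/10000 ≈ 0.954300
step 3 [1.5y] zero: DF = P = 1149/1250 ≈ 0.919200
step 4 [2y] zero: DF = P = 9029/10000 ≈ 0.902900
step 5 [2.5y] zero: DF = P = 4441/5000 ≈ 0.888200
step 6 [3y] zero: DF = P = 4409/5000 ≈ 0.881800

1 1/2 991/1000
2 1 9543/10000
3 3/2 1149/1250
4 2 9029/10000
5 5/2 4441/5000
6 3 4409/5000
DF(0.5y) = 991/1000 ≈ 0.991000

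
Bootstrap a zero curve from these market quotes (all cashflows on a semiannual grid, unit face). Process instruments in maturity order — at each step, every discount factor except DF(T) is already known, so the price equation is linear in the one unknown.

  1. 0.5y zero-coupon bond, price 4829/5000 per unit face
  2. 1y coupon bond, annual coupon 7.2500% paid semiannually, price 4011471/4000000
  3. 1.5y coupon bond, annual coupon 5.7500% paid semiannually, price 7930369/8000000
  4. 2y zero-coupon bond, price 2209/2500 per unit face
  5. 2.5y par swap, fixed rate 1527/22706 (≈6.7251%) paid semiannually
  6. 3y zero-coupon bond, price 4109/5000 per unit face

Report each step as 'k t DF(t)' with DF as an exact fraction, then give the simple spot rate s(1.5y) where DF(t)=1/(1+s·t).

step 1 [0.5y] zero: DF = P = 4829/5000 ≈ 0.965800
step 2 [1y] bond c/2=29/800: DF=(4011471/4000000 − 29/800·(0.965800))/(1+29/800) = 467/500 ≈ 0.934000
step 3 [1.5y] bond c/2=23/800: DF=(7930369/8000000 − 23/800·(0.965800+0.934000))/(1+23/800) = 1821/2000 ≈ 0.910500
step 4 [2y] zero: DF = P = 2209/2500 ≈ 0.883600
step 5 [2.5y] swap r/2=1527/45412: DF=(1 − 1527/45412·(0.965800+0.934000+0.910500+0.883600))/(1+1527/45412) = 8473/10000 ≈ 0.847300
step 6 [3y] zero: DF = P = 4109/5000 ≈ 0.821800

1 1/2 4829/5000
2 1 467/500
3 3/2 1821/2000
4 2 2209/2500
5 5/2 8473/10000
6 3 4109/5000
s(1.5y) = (1/(1821/2000) − 1)/(3/2) = 358/5463 ≈ 6.5532%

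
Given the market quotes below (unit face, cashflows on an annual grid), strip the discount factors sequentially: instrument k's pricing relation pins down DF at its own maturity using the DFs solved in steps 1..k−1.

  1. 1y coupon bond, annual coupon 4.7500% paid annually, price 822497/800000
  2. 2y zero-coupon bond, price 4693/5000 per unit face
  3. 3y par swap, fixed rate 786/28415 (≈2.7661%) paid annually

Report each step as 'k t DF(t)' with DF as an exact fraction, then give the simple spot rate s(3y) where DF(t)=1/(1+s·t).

step 1 [1y] bond c/1=19/400: DF=(822497/800000 − 19/400·(0))/(1+19/400) = 1963/2000 ≈ 0.981500
step 2 [2y] zero: DF = P = 4693/5000 ≈ 0.938600
step 3 [3y] swap r/1=786/28415: DF=(1 − 786/28415·(0.981500+0.938600))/(1+786/28415) = 4607/5000 ≈ 0.921400

1 1 1963/2000
2 2 4693/5000
3 3 4607/5000
s(3y) = (1/(4607/5000) − 1)/(3) = 131/4607 ≈ 2.8435%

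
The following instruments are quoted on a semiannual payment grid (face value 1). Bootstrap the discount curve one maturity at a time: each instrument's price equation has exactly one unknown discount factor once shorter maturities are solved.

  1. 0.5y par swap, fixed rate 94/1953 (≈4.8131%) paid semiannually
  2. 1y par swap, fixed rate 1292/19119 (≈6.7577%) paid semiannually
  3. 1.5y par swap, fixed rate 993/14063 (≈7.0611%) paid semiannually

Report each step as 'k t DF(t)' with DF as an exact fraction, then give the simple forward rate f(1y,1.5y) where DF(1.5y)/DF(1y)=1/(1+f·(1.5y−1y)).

1 1/2 1953/2000
2 1 4677/5000
3 3/2 9007/10000
f(1y,1.5y) = ((4677/5000)/(9007/10000) − 1)/(1/2) = 694/9007 ≈ 7.7051%

step 1 [0.5y] swap r/2=47/1953: DF=(1 − 47/1953·(0))/(1+47/1953) = 1953/2000 ≈ 0.976500
step 2 [1y] swap r/2=646/19119: DF=(1 − 646/19119·(0.976500))/(1+646/19119) = 4677/5000 ≈ 0.935400
step 3 [1.5y] swap r/2=993/28126: DF=(1 − 993/28126·(0.976500+0.935400))/(1+993/28126) = 9007/10000 ≈ 0.900700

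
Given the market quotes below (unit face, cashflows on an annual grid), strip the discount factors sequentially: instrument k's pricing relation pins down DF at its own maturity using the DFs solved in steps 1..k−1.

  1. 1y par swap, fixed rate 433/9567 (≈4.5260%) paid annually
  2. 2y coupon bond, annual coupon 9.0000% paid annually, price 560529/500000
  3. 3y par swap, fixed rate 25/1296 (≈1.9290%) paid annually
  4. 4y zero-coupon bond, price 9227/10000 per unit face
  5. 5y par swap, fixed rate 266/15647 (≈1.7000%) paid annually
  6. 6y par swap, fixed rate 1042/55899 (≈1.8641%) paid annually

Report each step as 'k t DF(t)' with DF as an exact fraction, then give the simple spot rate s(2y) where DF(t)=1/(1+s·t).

step 1 [1y] swap r/1=433/9567: DF=(1 − 433/9567·(0))/(1+433/9567) = 9567/10000 ≈ 0.956700
step 2 [2y] bond c/1=9/100: DF=(560529/500000 − 9/100·(0.956700))/(1+9/100) = 1899/2000 ≈ 0.949500
step 3 [3y] swap r/1=25/1296: DF=(1 − 25/1296·(0.956700+0.949500))/(1+25/1296) = 189/200 ≈ 0.945000
step 4 [4y] zero: DF = P = 9227/10000 ≈ 0.922700
step 5 [5y] swap r/1=266/15647: DF=(1 − 266/15647·(0.956700+0.949500+0.945000+0.922700))/(1+266/15647) = 4601/5000 ≈ 0.920200
step 6 [6y] swap r/1=1042/55899: DF=(1 − 1042/55899·(0.956700+0.949500+0.945000+0.922700+0.920200))/(1+1042/55899) = 4479/5000 ≈ 0.895800

1 1 9567/10000
2 2 1899/2000
3 3 189/200
4 4 9227/10000
5 5 4601/5000
6 6 4479/5000
s(2y) = (1/(1899/2000) − 1)/(2) = 101/3798 ≈ 2.6593%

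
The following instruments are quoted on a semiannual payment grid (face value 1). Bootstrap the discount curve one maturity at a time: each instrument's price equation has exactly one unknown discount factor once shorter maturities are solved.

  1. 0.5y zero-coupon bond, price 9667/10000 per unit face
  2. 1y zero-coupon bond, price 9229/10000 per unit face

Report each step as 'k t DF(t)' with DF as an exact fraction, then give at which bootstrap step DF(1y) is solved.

1 1/2 9667/10000
2 1 9229/10000
DF(1y) is solved at step 2

step 1 [0.5y] zero: DF = P = 9667/10000 ≈ 0.966700
step 2 [1y] zero: DF = P = 9229/10000 ≈ 0.922900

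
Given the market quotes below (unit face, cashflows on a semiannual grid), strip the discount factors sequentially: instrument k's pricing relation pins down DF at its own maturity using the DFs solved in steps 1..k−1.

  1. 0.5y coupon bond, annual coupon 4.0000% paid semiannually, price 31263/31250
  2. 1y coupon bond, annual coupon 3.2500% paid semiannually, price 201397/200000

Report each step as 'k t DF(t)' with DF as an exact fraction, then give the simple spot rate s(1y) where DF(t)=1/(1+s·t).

1 1/2 613/625
2 1 1219/1250
s(1y) = (1/(1219/1250) − 1)/(1) = 31/1219 ≈ 2.5431%

step 1 [0.5y] bond c/2=1/50: DF=(31263/31250 − 1/50·(0))/(1+1/50) = 613/625 ≈ 0.980800
step 2 [1y] bond c/2=13/800: DF=(201397/200000 − 13/800·(0.980800))/(1+13/800) = 1219/1250 ≈ 0.975200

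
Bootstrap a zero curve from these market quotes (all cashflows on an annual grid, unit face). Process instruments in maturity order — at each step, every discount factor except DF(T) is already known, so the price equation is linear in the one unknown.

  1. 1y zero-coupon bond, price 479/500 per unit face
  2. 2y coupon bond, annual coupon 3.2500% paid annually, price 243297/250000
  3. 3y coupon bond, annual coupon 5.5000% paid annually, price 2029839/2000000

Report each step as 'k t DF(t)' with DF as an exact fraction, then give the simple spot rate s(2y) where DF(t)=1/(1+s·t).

1 1 479/500
2 2 2281/2500
3 3 1729/2000
s(2y) = (1/(2281/2500) − 1)/(2) = 219/4562 ≈ 4.8005%

step 1 [1y] zero: DF = P = 479/500 ≈ 0.958000
step 2 [2y] bond c/1=13/400: DF=(243297/250000 − 13/400·(0.958000))/(1+13/400) = 2281/2500 ≈ 0.912400
step 3 [3y] bond c/1=11/200: DF=(2029839/2000000 − 11/200·(0.958000+0.912400))/(1+11/200) = 1729/2000 ≈ 0.864500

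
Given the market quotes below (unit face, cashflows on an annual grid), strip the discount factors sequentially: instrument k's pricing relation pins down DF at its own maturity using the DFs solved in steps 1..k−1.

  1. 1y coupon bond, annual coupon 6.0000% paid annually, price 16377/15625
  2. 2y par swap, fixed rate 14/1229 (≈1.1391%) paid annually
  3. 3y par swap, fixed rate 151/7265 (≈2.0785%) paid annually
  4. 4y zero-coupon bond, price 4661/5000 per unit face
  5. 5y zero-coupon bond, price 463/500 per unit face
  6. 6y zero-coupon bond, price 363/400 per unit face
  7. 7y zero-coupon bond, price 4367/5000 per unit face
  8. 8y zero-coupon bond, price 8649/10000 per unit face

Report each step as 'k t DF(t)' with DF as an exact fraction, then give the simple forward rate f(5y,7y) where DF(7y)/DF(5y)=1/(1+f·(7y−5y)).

1 1 618/625
2 2 611/625
3 3 2349/2500
4 4 4661/5000
5 5 463/500
6 6 363/400
7 7 4367/5000
8 8 8649/10000
f(5y,7y) = ((463/500)/(4367/5000) − 1)/(2) = 263/8734 ≈ 3.0112%

step 1 [1y] bond c/1=3/50: DF=(16377/15625 − 3/50·(0))/(1+3/50) = 618/625 ≈ 0.988800
step 2 [2y] swap r/1=14/1229: DF=(1 − 14/1229·(0.988800))/(1+14/1229) = 611/625 ≈ 0.977600
step 3 [3y] swap r/1=151/7265: DF=(1 − 151/7265·(0.988800+0.977600))/(1+151/7265) = 2349/2500 ≈ 0.939600
step 4 [4y] zero: DF = P = 4661/5000 ≈ 0.932200
step 5 [5y] zero: DF = P = 463/500 ≈ 0.926000
step 6 [6y] zero: DF = P = 363/400 ≈ 0.907500
step 7 [7y] zero: DF = P = 4367/5000 ≈ 0.873400
step 8 [8y] zero: DF = P = 8649/10000 ≈ 0.864900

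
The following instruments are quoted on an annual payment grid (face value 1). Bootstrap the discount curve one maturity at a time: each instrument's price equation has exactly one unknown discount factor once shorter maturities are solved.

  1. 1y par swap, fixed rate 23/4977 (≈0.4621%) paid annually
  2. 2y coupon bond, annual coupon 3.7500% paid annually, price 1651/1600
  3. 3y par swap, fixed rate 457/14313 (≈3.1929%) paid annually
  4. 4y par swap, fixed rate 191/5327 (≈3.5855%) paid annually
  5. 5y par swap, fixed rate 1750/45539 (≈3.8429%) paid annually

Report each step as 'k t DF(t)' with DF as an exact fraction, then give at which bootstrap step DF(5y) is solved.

step 1 [1y] swap r/1=23/4977: DF=(1 − 23/4977·(0))/(1+23/4977) = 4977/5000 ≈ 0.995400
step 2 [2y] bond c/1=3/80: DF=(1651/1600 − 3/80·(0.995400))/(1+3/80) = 4793/5000 ≈ 0.958600
step 3 [3y] swap r/1=457/14313: DF=(1 − 457/14313·(0.995400+0.958600))/(1+457/14313) = 4543/5000 ≈ 0.908600
step 4 [4y] swap r/1=191/5327: DF=(1 − 191/5327·(0.995400+0.958600+0.908600))/(1+191/5327) = 8663/10000 ≈ 0.866300
step 5 [5y] swap r/1=1750/45539: DF=(1 − 1750/45539·(0.995400+0.958600+0.908600+0.866300))/(1+1750/45539) = 33/40 ≈ 0.825000

1 1 4977/5000
2 2 4793/5000
3 3 4543/5000
4 4 8663/10000
5 5 33/40
DF(5y) is solved at step 5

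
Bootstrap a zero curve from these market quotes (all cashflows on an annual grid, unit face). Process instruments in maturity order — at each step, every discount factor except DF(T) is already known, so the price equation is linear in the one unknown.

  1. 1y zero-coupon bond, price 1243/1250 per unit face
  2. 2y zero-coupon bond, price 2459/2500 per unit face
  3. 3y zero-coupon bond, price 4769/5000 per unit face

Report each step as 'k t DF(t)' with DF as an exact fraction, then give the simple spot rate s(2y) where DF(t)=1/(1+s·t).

step 1 [1y] zero: DF = P = 1243/1250 ≈ 0.994400
step 2 [2y] zero: DF = P = 2459/2500 ≈ 0.983600
step 3 [3y] zero: DF = P = 4769/5000 ≈ 0.953800

1 1 1243/1250
2 2 2459/2500
3 3 4769/5000
s(2y) = (1/(2459/2500) − 1)/(2) = 41/4918 ≈ 0.8337%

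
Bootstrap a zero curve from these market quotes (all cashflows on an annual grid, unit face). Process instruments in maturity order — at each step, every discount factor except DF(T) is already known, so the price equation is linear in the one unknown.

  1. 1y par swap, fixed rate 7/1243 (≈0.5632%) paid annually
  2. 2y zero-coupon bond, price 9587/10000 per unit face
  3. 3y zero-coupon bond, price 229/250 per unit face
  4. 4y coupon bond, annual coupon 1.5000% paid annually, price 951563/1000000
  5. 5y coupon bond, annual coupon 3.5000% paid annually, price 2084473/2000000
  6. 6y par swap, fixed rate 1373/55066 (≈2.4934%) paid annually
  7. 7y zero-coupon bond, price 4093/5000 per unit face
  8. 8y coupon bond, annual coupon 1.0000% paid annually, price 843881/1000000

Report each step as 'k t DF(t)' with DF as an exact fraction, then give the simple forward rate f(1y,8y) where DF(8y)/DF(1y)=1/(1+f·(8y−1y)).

step 1 [1y] swap r/1=7/1243: DF=(1 − 7/1243·(0))/(1+7/1243) = 1243/1250 ≈ 0.994400
step 2 [2y] zero: DF = P = 9587/10000 ≈ 0.958700
step 3 [3y] zero: DF = P = 229/250 ≈ 0.916000
step 4 [4y] bond c/1=3/200: DF=(951563/1000000 − 3/200·(0.994400+0.958700+0.916000))/(1+3/200) = 8951/10000 ≈ 0.895100
step 5 [5y] bond c/1=7/200: DF=(2084473/2000000 − 7/200·(0.994400+0.958700+0.916000+0.895100))/(1+7/200) = 8797/10000 ≈ 0.879700
step 6 [6y] swap r/1=1373/55066: DF=(1 − 1373/55066·(0.994400+0.958700+0.916000+0.895100+0.879700))/(1+1373/55066) = 8627/10000 ≈ 0.862700
step 7 [7y] zero: DF = P = 4093/5000 ≈ 0.818600
step 8 [8y] bond c/1=1/100: DF=(843881/1000000 − 1/100·(0.994400+0.958700+0.916000+0.895100+0.879700+0.862700+0.818600))/(1+1/100) = 7729/10000 ≈ 0.772900

1 1 1243/1250
2 2 9587/10000
3 3 229/250
4 4 8951/10000
5 5 8797/10000
6 6 8627/10000
7 7 4093/5000
8 8 7729/10000
f(1y,8y) = ((1243/1250)/(7729/10000) − 1)/(7) = 2215/54103 ≈ 4.0940%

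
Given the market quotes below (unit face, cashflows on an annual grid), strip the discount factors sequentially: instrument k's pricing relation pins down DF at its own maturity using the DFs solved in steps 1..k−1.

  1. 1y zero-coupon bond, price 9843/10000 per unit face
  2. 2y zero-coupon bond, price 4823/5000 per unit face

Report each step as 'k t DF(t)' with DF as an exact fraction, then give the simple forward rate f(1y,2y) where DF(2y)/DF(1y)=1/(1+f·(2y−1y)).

1 1 9843/10000
2 2 4823/5000
f(1y,2y) = ((9843/10000)/(4823/5000) − 1)/(1) = 197/9646 ≈ 2.0423%

step 1 [1y] zero: DF = P = 9843/10000 ≈ 0.984300
step 2 [2y] zero: DF = P = 4823/5000 ≈ 0.964600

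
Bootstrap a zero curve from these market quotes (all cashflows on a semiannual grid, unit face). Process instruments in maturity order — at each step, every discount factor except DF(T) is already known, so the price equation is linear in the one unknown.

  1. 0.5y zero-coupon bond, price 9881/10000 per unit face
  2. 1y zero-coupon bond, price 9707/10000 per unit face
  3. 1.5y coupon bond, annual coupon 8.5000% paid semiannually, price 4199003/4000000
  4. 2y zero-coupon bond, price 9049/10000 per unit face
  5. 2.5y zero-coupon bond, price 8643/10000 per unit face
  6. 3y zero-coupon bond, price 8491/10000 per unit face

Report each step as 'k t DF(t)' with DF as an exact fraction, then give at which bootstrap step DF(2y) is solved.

step 1 [0.5y] zero: DF = P = 9881/10000 ≈ 0.988100
step 2 [1y] zero: DF = P = 9707/10000 ≈ 0.970700
step 3 [1.5y] bond c/2=17/400: DF=(4199003/4000000 − 17/400·(0.988100+0.970700))/(1+17/400) = 9271/10000 ≈ 0.927100
step 4 [2y] zero: DF = P = 9049/10000 ≈ 0.904900
step 5 [2.5y] zero: DF = P = 8643/10000 ≈ 0.864300
step 6 [3y] zero: DF = P = 8491/10000 ≈ 0.849100

1 1/2 9881/10000
2 1 9707/10000
3 3/2 9271/10000
4 2 9049/10000
5 5/2 8643/10000
6 3 8491/10000
DF(2y) is solved at step 4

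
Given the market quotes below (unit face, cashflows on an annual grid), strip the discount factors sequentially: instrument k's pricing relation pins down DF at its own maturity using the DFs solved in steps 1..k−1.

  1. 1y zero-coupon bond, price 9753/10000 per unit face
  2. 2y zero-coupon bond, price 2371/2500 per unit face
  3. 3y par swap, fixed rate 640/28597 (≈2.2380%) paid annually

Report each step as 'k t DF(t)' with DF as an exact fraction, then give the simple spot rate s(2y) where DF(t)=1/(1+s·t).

step 1 [1y] zero: DF = P = 9753/10000 ≈ 0.975300
step 2 [2y] zero: DF = P = 2371/2500 ≈ 0.948400
step 3 [3y] swap r/1=640/28597: DF=(1 − 640/28597·(0.975300+0.948400))/(1+640/28597) = 117/125 ≈ 0.936000

1 1 9753/10000
2 2 2371/2500
3 3 117/125
s(2y) = (1/(2371/2500) − 1)/(2) = 129/4742 ≈ 2.7204%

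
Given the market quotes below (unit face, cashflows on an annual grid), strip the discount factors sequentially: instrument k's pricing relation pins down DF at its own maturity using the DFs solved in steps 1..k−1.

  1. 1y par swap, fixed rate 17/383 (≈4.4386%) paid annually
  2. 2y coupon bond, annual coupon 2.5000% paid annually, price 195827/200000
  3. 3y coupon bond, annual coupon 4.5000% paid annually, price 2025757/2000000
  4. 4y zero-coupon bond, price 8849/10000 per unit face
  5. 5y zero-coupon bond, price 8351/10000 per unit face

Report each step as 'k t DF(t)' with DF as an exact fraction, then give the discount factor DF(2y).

1 1 383/400
2 2 9319/10000
3 3 8879/10000
4 4 8849/10000
5 5 8351/10000
DF(2y) = 9319/10000 ≈ 0.931900

step 1 [1y] swap r/1=17/383: DF=(1 − 17/383·(0))/(1+17/383) = 383/400 ≈ 0.957500
step 2 [2y] bond c/1=1/40: DF=(195827/200000 − 1/40·(0.957500))/(1+1/40) = 9319/10000 ≈ 0.931900
step 3 [3y] bond c/1=9/200: DF=(2025757/2000000 − 9/200·(0.957500+0.931900))/(1+9/200) = 8879/10000 ≈ 0.887900
step 4 [4y] zero: DF = P = 8849/10000 ≈ 0.884900
step 5 [5y] zero: DF = P = 8351/10000 ≈ 0.835100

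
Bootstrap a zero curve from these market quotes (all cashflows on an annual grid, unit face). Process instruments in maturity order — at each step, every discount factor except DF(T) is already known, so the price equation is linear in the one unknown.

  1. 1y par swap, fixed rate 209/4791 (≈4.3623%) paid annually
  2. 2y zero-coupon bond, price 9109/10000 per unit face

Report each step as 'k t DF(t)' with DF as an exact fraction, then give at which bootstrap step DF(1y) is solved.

1 1 4791/5000
2 2 9109/10000
DF(1y) is solved at step 1

step 1 [1y] swap r/1=209/4791: DF=(1 − 209/4791·(0))/(1+209/4791) = 4791/5000 ≈ 0.958200
step 2 [2y] zero: DF = P = 9109/10000 ≈ 0.910900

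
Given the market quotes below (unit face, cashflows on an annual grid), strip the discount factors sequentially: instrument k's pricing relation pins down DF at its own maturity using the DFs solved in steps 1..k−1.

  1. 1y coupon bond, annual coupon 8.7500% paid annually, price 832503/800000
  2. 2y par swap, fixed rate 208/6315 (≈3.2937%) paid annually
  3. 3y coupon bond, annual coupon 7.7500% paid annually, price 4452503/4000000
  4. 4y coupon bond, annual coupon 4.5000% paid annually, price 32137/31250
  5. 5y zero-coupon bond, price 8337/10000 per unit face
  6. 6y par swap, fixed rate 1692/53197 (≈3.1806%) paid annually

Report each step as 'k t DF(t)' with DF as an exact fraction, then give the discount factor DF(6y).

1 1 9569/10000
2 2 586/625
3 3 1121/1250
4 4 8639/10000
5 5 8337/10000
6 6 2077/2500
DF(6y) = 2077/2500 ≈ 0.830800

step 1 [1y] bond c/1=7/80: DF=(832503/800000 − 7/80·(0))/(1+7/80) = 9569/10000 ≈ 0.956900
step 2 [2y] swap r/1=208/6315: DF=(1 − 208/6315·(0.956900))/(1+208/6315) = 586/625 ≈ 0.937600
step 3 [3y] bond c/1=31/400: DF=(4452503/4000000 − 31/400·(0.956900+0.937600))/(1+31/400) = 1121/1250 ≈ 0.896800
step 4 [4y] bond c/1=9/200: DF=(32137/31250 − 9/200·(0.956900+0.937600+0.896800))/(1+9/200) = 8639/10000 ≈ 0.863900
step 5 [5y] zero: DF = P = 8337/10000 ≈ 0.833700
step 6 [6y] swap r/1=1692/53197: DF=(1 − 1692/53197·(0.956900+0.937600+0.896800+0.863900+0.833700))/(1+1692/53197) = 2077/2500 ≈ 0.830800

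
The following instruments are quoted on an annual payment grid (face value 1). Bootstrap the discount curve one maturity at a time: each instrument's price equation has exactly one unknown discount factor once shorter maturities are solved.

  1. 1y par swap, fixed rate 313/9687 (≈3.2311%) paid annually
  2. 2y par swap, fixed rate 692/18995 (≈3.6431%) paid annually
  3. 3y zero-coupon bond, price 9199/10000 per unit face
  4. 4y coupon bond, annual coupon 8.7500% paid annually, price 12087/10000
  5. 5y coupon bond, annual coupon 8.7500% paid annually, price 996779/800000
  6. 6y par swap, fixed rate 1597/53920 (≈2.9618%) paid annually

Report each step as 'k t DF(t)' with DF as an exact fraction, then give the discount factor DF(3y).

step 1 [1y] swap r/1=313/9687: DF=(1 − 313/9687·(0))/(1+313/9687) = 9687/10000 ≈ 0.968700
step 2 [2y] swap r/1=692/18995: DF=(1 − 692/18995·(0.968700))/(1+692/18995) = 2327/2500 ≈ 0.930800
step 3 [3y] zero: DF = P = 9199/10000 ≈ 0.919900
step 4 [4y] bond c/1=7/80: DF=(12087/10000 − 7/80·(0.968700+0.930800+0.919900))/(1+7/80) = 4423/5000 ≈ 0.884600
step 5 [5y] bond c/1=7/80: DF=(996779/800000 − 7/80·(0.968700+0.930800+0.919900+0.884600))/(1+7/80) = 8477/10000 ≈ 0.847700
step 6 [6y] swap r/1=1597/53920: DF=(1 − 1597/53920·(0.968700+0.930800+0.919900+0.884600+0.847700))/(1+1597/53920) = 8403/10000 ≈ 0.840300

1 1 9687/10000
2 2 2327/2500
3 3 9199/10000
4 4 4423/5000
5 5 8477/10000
6 6 8403/10000
DF(3y) = 9199/10000 ≈ 0.919900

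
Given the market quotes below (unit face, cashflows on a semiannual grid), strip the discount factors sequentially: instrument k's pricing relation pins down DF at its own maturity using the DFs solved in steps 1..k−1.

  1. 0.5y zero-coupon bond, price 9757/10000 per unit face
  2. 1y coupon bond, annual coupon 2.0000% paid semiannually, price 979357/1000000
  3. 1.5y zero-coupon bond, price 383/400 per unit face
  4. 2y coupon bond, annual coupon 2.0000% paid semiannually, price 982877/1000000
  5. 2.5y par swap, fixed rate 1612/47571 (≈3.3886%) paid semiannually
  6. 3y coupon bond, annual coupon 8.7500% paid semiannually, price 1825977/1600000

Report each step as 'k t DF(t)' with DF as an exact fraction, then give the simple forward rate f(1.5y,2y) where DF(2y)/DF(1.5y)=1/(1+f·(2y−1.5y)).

1 1/2 9757/10000
2 1 24/25
3 3/2 383/400
4 2 1889/2000
5 5/2 4597/5000
6 3 447/500
f(1.5y,2y) = ((383/400)/(1889/2000) − 1)/(1/2) = 52/1889 ≈ 2.7528%

step 1 [0.5y] zero: DF = P = 9757/10000 ≈ 0.975700
step 2 [1y] bond c/2=1/100: DF=(979357/1000000 − 1/100·(0.975700))/(1+1/100) = 24/25 ≈ 0.960000
step 3 [1.5y] zero: DF = P = 383/400 ≈ 0.957500
step 4 [2y] bond c/2=1/100: DF=(982877/1000000 − 1/100·(0.975700+0.960000+0.957500))/(1+1/100) = 1889/2000 ≈ 0.944500
step 5 [2.5y] swap r/2=806/47571: DF=(1 − 806/47571·(0.975700+0.960000+0.957500+0.944500))/(1+806/47571) = 4597/5000 ≈ 0.919400
step 6 [3y] bond c/2=7/160: DF=(1825977/1600000 − 7/160·(0.975700+0.960000+0.957500+0.944500+0.919400))/(1+7/160) = 447/500 ≈ 0.894000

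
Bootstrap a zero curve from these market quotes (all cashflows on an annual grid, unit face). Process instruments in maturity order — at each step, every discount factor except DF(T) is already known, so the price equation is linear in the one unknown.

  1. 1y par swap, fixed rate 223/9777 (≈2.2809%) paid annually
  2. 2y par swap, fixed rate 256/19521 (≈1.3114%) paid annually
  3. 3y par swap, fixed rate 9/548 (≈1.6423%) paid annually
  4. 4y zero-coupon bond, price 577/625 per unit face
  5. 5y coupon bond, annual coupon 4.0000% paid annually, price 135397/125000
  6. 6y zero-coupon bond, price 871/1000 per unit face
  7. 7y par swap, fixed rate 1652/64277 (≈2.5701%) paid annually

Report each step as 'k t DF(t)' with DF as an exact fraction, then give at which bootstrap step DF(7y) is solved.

1 1 9777/10000
2 2 609/625
3 3 9523/10000
4 4 577/625
5 5 8943/10000
6 6 871/1000
7 7 2087/2500
DF(7y) is solved at step 7

step 1 [1y] swap r/1=223/9777: DF=(1 − 223/9777·(0))/(1+223/9777) = 9777/10000 ≈ 0.977700
step 2 [2y] swap r/1=256/19521: DF=(1 − 256/19521·(0.977700))/(1+256/19521) = 609/625 ≈ 0.974400
step 3 [3y] swap r/1=9/548: DF=(1 − 9/548·(0.977700+0.974400))/(1+9/548) = 9523/10000 ≈ 0.952300
step 4 [4y] zero: DF = P = 577/625 ≈ 0.923200
step 5 [5y] bond c/1=1/25: DF=(135397/125000 − 1/25·(0.977700+0.974400+0.952300+0.923200))/(1+1/25) = 8943/10000 ≈ 0.894300
step 6 [6y] zero: DF = P = 871/1000 ≈ 0.871000
step 7 [7y] swap r/1=1652/64277: DF=(1 − 1652/64277·(0.977700+0.974400+0.952300+0.923200+0.894300+0.871000))/(1+1652/64277) = 2087/2500 ≈ 0.834800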